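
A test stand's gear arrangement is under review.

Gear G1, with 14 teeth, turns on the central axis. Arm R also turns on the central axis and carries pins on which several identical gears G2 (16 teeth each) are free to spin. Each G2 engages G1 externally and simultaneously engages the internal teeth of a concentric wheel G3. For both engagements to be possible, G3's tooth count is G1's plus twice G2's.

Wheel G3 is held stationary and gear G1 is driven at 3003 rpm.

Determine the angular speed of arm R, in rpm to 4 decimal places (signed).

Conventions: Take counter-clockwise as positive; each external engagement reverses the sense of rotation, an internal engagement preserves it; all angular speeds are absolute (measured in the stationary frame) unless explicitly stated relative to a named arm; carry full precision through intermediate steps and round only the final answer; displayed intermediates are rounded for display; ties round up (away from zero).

planetary set (14T centre, 16T on arm, 46T internal) — Willis relation
normalise by the input: solve with ω_sun = 1, then scale by 3003 rpm
ring teeth: 14 + 2·16 = 46
14(ω_sun−ω_arm) = −46(ω_ring−ω_arm),  ω_ring = 0, ω_sun = 1
14(1−ω_arm) = −46(0−ω_arm)  ⇒  60·ω_arm = 14  ⇒  ω_arm = 7/30
scale: ω_arm = 7/30 × 3003 rpm = +700.7000 rpm

+700.7000 rpm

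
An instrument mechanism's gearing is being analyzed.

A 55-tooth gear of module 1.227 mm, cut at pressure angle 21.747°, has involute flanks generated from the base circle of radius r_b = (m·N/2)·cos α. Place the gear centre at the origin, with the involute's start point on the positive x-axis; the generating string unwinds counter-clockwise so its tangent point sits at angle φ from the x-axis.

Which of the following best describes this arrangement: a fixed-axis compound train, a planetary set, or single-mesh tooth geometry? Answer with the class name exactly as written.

class = single-mesh tooth geometry [base-circle involute, m = 1.227, 55T]
classification: single-mesh tooth geometry

single-mesh tooth geometry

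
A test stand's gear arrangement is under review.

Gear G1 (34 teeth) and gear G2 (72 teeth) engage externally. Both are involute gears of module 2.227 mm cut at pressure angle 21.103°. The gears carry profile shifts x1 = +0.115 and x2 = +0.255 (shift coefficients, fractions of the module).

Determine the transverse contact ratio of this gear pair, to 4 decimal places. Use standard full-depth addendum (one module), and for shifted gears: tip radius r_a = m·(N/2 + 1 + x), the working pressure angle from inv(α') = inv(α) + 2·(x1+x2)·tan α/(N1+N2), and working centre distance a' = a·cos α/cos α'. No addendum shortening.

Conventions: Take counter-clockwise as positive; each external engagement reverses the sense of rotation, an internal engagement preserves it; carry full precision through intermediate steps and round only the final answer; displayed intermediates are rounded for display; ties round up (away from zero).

1.6412

class = single-mesh tooth geometry [involute pair 34T × 72T, m = 2.227]
base radii: r_b1 = 35.319974, r_b2 = 74.795239
tip radii: r_a1 = 40.342105, r_a2 = 82.966885
inv(α') = inv(21.103°) + 2·(+0.115+0.255)·tan α/(34+72) = 0.02030543  ⇒  α' = 22.08793°
a' = a·cos α / cos α' = 118.0310·cos 21.103°/cos 22.08793° = 118.836911
action lengths: √(r_a1²−r_b1²) = 19.493200, √(r_a2²−r_b2²) = 35.905099
base pitch p_b = π·m·cos α = 6.527116
CR = (19.493200 + 35.905099 − 118.836911·sin 22.08793°)/6.527116 = 1.641178
contact ratio ≈ 1.6412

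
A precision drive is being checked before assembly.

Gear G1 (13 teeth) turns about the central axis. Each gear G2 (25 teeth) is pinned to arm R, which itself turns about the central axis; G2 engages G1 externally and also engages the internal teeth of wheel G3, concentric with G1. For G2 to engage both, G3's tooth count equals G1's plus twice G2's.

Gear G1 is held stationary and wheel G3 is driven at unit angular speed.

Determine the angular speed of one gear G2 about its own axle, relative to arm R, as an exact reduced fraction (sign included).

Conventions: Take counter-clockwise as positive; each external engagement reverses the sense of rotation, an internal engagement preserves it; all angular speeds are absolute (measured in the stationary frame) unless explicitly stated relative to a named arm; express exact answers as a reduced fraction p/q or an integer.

819/1900

class = planetary set [G3 = 13+2·25 = 63; Willis about the carrier]
ring teeth: 13 + 2·25 = 63
13(ω_sun−ω_arm) = −63(ω_ring−ω_arm),  ω_sun = 0, ω_ring = 1
13(0−ω_arm) = −63(1−ω_arm)  ⇒  76·ω_arm = 63  ⇒  ω_arm = 63/76
sun–planet mesh: 13·(0−63/76) = −25·(ω_p−ω_arm)  ⇒  ω_p−ω_arm = 819/1900
exact speed ratio = 819/1900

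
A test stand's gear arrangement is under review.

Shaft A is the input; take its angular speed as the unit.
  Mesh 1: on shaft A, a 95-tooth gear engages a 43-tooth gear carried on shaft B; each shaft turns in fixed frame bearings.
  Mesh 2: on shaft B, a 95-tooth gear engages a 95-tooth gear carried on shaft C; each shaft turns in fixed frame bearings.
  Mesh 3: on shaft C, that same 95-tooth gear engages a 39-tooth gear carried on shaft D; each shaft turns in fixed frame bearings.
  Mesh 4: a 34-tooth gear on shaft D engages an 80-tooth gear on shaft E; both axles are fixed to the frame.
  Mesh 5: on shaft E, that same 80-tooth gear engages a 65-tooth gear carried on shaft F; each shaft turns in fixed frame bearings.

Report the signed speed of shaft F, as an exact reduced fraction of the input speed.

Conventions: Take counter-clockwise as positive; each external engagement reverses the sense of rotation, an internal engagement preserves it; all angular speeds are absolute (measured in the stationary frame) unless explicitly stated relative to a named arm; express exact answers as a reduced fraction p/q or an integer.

-61370/21801

5-mesh fixed-axis compound train (all bearings frame-fixed)
mesh 1 [95T→43T]: |ω|/ω_in = 1×95/43 = 95/43, sense flips to −
mesh 2 [95T→95T]: |ω|/ω_in = (95/43)×95/95 = 95/43, sense flips to +
mesh 3 [95T→39T]: |ω|/ω_in = (95/43)×95/39 = 9025/1677, sense flips to −
mesh 4 [34T→80T]: |ω|/ω_in = (9025/1677)×34/80 = 30685/13416, sense flips to +
mesh 5 [80T→65T]: |ω|/ω_in = (30685/13416)×80/65 = 61370/21801, sense flips to −
signed output speed (× input speed) = -61370/21801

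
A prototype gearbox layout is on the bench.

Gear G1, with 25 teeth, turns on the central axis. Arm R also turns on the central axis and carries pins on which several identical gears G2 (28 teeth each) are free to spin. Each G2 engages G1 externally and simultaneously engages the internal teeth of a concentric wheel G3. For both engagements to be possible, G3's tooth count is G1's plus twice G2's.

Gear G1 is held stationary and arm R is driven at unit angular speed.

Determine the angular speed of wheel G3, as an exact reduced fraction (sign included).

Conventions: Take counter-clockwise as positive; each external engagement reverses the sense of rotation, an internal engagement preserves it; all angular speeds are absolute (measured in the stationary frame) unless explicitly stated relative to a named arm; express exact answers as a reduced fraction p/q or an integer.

106/81

recognized (axles ride arm R): planetary set, 25/28/81 teeth
ring teeth: 25 + 2·28 = 81
25(ω_sun−ω_arm) = −81(ω_ring−ω_arm),  ω_sun = 0, ω_arm = 1
ω_ring = 1 − (25/81)(0−1) = 106/81
exact speed ratio = 106/81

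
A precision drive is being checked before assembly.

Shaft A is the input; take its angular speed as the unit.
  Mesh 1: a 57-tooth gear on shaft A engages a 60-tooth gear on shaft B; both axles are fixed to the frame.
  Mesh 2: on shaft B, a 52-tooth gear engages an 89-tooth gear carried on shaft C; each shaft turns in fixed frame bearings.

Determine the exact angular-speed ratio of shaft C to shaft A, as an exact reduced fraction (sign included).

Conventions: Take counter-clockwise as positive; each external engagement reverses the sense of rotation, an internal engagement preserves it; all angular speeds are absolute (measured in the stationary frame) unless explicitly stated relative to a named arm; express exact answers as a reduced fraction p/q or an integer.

class = fixed-axis compound train [2 meshes; 2 ratios multiply, 2 sense flips]
mesh 1 [57T→60T]: running ratio 19/20, sense −
mesh 2 [52T→89T]: running ratio 247/445, sense +
ω_out/ω_in = 247/445

247/445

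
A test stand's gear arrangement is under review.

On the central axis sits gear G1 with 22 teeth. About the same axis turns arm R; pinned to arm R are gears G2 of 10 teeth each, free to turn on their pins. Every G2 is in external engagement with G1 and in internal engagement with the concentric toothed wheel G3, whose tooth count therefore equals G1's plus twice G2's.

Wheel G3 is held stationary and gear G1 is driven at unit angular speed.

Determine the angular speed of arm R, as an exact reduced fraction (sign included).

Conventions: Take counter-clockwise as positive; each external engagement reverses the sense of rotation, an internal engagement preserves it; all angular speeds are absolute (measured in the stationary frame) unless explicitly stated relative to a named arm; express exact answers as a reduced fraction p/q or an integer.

class = planetary set [G3 = 22+2·10 = 42; Willis about the carrier]
ring teeth: 22 + 2·10 = 42
22(ω_sun−ω_arm) = −42(ω_ring−ω_arm),  ω_ring = 0, ω_sun = 1
22(1−ω_arm) = −42(0−ω_arm)  ⇒  64·ω_arm = 22  ⇒  ω_arm = 11/32
exact speed ratio = 11/32

11/32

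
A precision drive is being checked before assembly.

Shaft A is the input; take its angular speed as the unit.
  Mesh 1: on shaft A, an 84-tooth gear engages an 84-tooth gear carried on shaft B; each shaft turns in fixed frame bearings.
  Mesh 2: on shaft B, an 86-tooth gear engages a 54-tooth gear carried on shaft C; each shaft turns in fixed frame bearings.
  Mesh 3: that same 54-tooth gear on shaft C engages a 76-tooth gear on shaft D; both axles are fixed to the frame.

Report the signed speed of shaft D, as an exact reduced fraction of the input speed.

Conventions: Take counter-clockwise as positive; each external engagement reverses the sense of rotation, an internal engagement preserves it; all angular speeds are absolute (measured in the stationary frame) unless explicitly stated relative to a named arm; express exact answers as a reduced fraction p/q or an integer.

3-mesh fixed-axis compound train (all bearings frame-fixed)
mesh 1 [84T→84T]: |ω|/ω_in = 1×84/84 = 1, sense flips to −
mesh 2 [86T→54T]: |ω|/ω_in = 1×86/54 = 43/27, sense flips to +
mesh 3 [54T→76T]: |ω|/ω_in = (43/27)×54/76 = 43/38, sense flips to −
signed output speed (× input speed) = -43/38

-43/38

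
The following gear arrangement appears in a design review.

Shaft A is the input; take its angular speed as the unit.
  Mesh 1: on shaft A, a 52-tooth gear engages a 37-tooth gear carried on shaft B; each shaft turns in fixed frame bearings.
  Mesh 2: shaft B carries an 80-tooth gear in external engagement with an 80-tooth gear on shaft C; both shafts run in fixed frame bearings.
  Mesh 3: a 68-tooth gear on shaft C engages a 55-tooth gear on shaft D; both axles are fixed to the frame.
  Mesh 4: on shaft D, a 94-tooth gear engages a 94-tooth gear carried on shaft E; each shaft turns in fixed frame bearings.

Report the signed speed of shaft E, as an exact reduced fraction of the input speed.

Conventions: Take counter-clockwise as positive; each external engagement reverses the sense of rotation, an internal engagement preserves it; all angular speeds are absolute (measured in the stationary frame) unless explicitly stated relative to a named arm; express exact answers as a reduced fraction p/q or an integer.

4-mesh fixed-axis compound train (all bearings frame-fixed)
mesh 1 [52T→37T]: |ω|/ω_in = 1×52/37 = 52/37, sense flips to −
mesh 2 [80T→80T]: |ω|/ω_in = (52/37)×80/80 = 52/37, sense flips to +
mesh 3 [68T→55T]: |ω|/ω_in = (52/37)×68/55 = 3536/2035, sense flips to −
mesh 4 [94T→94T]: |ω|/ω_in = (3536/2035)×94/94 = 3536/2035, sense flips to +
signed output speed (× input speed) = 3536/2035

3536/2035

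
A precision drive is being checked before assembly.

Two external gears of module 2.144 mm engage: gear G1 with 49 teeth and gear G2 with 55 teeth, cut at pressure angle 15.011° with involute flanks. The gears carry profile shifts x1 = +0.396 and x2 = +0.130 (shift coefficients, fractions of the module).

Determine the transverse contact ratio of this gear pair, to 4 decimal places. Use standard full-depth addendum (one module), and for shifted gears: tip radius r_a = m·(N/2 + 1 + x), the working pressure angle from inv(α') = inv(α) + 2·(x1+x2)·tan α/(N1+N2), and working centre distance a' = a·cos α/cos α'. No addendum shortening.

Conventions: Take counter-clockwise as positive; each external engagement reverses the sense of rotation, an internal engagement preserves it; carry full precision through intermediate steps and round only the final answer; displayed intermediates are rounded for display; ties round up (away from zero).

topology: single-mesh involute geometry — m = 2.144, 49T/55T pair
base radii: r_b1 = 50.735541, r_b2 = 56.948056
tip radii: r_a1 = 55.521024, r_a2 = 61.382720
inv(α') = inv(15.011°) + 2·(+0.396+0.130)·tan α/(49+55) = 0.00887609  ⇒  α' = 16.90838°
a' = a·cos α / cos α' = 111.4880·cos 15.011°/cos 16.90838° = 112.548968
action lengths: √(r_a1²−r_b1²) = 22.549701, √(r_a2²−r_b2²) = 22.907580
base pitch p_b = π·m·cos α = 6.505731
CR = (22.549701 + 22.907580 − 112.548968·sin 16.90838°)/6.505731 = 1.955707
contact ratio ≈ 1.9557

1.9557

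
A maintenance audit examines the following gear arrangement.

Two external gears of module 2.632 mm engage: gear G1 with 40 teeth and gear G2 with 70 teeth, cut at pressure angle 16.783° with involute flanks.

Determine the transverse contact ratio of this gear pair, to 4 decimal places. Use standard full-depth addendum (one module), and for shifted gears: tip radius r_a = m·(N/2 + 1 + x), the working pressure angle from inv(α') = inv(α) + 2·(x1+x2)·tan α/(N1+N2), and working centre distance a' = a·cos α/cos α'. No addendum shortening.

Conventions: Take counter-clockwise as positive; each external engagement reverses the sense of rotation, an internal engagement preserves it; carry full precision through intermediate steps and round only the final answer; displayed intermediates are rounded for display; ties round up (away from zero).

topology: single-mesh involute geometry — m = 2.632, 40T/70T pair
base radii: r_b1 = 50.397810, r_b2 = 88.196168
tip radii: r_a1 = 55.272000, r_a2 = 94.752000
no profile shift: α' = α, a' = a
action lengths: √(r_a1²−r_b1²) = 22.694816, √(r_a2²−r_b2²) = 34.632029
base pitch p_b = π·m·cos α = 7.916470
CR = (22.694816 + 34.632029 − 144.760000·sin 16.78300°)/7.916470 = 1.961445
contact ratio ≈ 1.9614

1.9614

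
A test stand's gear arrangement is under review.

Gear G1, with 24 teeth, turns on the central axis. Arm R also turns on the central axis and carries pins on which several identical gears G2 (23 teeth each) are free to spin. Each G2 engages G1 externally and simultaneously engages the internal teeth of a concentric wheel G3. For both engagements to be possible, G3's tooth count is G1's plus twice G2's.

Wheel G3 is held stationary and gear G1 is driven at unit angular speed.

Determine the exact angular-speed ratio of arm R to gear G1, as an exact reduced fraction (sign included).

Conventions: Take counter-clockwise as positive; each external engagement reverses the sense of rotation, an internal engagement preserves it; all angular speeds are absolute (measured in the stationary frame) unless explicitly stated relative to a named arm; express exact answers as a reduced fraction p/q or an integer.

topology: planetary set — G1 24T / G2 23T / G3 70T, arm = carrier (Willis)
ring teeth: 24 + 2·23 = 70
24(ω_sun−ω_arm) = −70(ω_ring−ω_arm),  ω_ring = 0, ω_sun = 1
24(1−ω_arm) = −70(0−ω_arm)  ⇒  94·ω_arm = 24  ⇒  ω_arm = 12/47
ω_out/ω_in = 12/47

12/47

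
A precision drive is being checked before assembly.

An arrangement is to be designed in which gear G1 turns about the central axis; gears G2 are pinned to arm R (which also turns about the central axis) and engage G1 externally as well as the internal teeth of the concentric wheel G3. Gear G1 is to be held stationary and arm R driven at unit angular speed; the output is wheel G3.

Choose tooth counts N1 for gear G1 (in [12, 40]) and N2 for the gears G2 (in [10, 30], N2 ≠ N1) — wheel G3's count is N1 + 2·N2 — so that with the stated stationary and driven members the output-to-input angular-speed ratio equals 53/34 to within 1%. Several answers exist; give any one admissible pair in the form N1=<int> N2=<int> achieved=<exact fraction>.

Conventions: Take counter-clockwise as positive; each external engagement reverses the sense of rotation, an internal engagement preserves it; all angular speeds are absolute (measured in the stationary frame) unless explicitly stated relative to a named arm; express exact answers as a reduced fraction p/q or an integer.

design class (target 53/34): planetary set
Willis with ω_sun = 0: ω_ring/ω_arm = (N1+N3)/N3; set equal to 53/34  ⇒  N3/N1 = 1/(53/34 − 1) = 34/19
N3 = N1 + 2·N2  ⇒  N2/N1 = (N3/N1 − 1)/2 = (34/19 − 1)/2 = 15/38
smallest multiple with N1 ≥ 12 and N2 ≥ 10: k = 1  ⇒  N1 = 1·38 = 38, N2 = 1·15 = 15 (N1 ≤ 40, N2 ≤ 30, N2 ≠ N1 ✓), N3 = 38 + 2·15 = 68
check: (N1+N3)/N3 with N1 = 38, N3 = 68 gives 53/34; |achieved − target| = 0 ≤ 53/3400 ✓

N1=38 N2=15 achieved=53/34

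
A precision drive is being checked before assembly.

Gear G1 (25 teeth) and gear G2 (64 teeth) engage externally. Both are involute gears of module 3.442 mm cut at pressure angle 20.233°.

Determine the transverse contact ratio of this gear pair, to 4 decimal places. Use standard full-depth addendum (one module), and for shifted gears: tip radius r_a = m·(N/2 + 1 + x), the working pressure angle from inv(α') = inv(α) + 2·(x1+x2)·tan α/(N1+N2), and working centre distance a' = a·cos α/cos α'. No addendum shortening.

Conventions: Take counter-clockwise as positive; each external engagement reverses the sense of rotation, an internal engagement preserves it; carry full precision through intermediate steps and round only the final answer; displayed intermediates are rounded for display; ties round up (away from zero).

recognized (one external pair, fixed centres): single-mesh tooth geometry, m = 3.442, N1 = 25, N2 = 64
base radii: r_b1 = 40.370099, r_b2 = 103.347453
tip radii: r_a1 = 46.467000, r_a2 = 113.586000
no profile shift: α' = α, a' = a
action lengths: √(r_a1²−r_b1²) = 23.009502, √(r_a2²−r_b2²) = 47.128371
base pitch p_b = π·m·cos α = 10.146112
CR = (23.009502 + 47.128371 − 153.169000·sin 20.23300°)/10.146112 = 1.691890
contact ratio ≈ 1.6919

1.6919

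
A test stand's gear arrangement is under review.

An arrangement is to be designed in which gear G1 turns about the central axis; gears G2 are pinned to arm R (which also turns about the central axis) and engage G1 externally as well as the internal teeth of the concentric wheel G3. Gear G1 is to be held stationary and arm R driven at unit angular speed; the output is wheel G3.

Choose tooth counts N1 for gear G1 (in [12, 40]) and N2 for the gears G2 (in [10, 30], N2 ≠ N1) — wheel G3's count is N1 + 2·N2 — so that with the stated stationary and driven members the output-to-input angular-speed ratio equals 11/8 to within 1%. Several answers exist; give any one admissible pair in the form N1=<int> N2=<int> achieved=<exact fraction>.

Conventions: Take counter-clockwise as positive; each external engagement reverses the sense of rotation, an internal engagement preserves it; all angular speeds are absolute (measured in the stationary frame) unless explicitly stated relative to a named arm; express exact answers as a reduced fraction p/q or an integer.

N1=12 N2=10 achieved=11/8

design class (target 11/8): planetary set
Willis with ω_sun = 0: ω_ring/ω_arm = (N1+N3)/N3; set equal to 11/8  ⇒  N3/N1 = 1/(11/8 − 1) = 8/3
N3 = N1 + 2·N2  ⇒  N2/N1 = (N3/N1 − 1)/2 = (8/3 − 1)/2 = 5/6
smallest multiple with N1 ≥ 12 and N2 ≥ 10: k = 2  ⇒  N1 = 2·6 = 12, N2 = 2·5 = 10 (N1 ≤ 40, N2 ≤ 30, N2 ≠ N1 ✓), N3 = 12 + 2·10 = 32
check: (N1+N3)/N3 with N1 = 12, N3 = 32 gives 11/8; |achieved − target| = 0 ≤ 11/800 ✓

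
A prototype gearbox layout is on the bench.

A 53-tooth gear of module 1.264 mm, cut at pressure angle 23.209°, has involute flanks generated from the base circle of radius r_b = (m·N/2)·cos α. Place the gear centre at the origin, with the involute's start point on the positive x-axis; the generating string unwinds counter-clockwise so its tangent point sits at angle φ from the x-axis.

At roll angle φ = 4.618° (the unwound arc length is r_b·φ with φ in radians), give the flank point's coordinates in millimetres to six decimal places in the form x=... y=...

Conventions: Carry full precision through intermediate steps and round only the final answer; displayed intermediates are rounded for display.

x=30.885116 y=0.005369

single-mesh involute tooth geometry (53T wheel at module 1.264)
pitch radius r_p = m·N/2 = 1.264·53/2 = 33.496000
base radius r_b = r_p·cos α = 33.496000·cos 23.209° = 30.785284
roll angle φ = 4.618° = 0.08059930 rad
x = r_b·(cos φ + φ·sin φ) = 30.885116
y = r_b·(sin φ − φ·cos φ) = 0.005369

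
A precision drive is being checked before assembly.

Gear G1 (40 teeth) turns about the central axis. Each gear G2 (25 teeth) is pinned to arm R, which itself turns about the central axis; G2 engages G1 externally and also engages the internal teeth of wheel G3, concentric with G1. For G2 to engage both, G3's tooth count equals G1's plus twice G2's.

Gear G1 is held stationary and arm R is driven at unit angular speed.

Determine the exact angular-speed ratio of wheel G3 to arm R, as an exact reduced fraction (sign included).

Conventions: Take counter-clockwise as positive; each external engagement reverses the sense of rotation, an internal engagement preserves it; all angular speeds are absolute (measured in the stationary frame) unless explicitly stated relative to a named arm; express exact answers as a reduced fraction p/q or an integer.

13/9

planetary set (40T centre, 25T on arm, 90T internal) — Willis relation
ring teeth: 40 + 2·25 = 90
40(ω_sun−ω_arm) = −90(ω_ring−ω_arm),  ω_sun = 0, ω_arm = 1
ω_ring = 1 − (40/90)(0−1) = 13/9
ω_out/ω_in = 13/9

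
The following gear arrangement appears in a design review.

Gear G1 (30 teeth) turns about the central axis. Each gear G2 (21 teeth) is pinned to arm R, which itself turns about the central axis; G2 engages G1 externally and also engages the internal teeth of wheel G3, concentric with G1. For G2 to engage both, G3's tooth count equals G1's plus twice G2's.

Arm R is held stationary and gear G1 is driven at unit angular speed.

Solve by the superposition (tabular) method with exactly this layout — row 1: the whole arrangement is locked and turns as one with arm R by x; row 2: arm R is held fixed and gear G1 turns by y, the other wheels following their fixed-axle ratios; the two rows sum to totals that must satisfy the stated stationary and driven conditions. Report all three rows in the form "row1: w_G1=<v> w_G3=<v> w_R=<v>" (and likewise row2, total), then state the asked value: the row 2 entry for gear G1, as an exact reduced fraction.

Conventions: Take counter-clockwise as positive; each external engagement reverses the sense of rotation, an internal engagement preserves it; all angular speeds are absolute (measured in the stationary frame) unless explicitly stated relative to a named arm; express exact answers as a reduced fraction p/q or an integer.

row1: w_G1=0 w_G3=0 w_R=0
row2: w_G1=1 w_G3=-5/12 w_R=0
total: w_G1=1 w_G3=-5/12 w_R=0
asked value: 1

topology: planetary set — G1 30T / G2 21T / G3 72T, arm = carrier (Willis)
superposition row 1 [locked train]: every member turns x
row 2 — arm fixed, fixed-axis ratios: sun y, ring −(30/72)·y, arm 0
boundary: total ω_arm = x = 0 and total ω_sun = x + y = 1  ⇒  y = 1, x = 0
row 2 ring = −(30/72)·1 = -5/12
totals (row 1 + row 2): sun 0 + 1 = 1, ring 0 + (-5/12) = -5/12, arm 0 + 0 = 0
asked cell (row2, sun) = 1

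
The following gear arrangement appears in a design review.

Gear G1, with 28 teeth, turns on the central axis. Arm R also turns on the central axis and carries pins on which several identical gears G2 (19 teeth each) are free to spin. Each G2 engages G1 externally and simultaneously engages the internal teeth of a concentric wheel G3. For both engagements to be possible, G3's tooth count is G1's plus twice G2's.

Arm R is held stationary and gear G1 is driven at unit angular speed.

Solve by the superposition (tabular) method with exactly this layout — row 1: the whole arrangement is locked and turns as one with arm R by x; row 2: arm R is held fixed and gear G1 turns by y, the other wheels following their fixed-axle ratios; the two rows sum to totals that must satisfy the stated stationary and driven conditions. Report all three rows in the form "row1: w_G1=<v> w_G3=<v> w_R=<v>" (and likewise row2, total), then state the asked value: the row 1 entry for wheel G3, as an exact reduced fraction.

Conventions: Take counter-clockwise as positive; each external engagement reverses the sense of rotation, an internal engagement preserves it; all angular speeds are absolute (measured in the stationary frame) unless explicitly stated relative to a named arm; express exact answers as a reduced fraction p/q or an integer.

class = planetary set [G3 = 28+2·19 = 66; Willis about the carrier]
superposition row 1 [locked train]: every member turns x
superposition row 2 [arm held]: sun y, ring −(28/66)·y, arm 0
boundary: total ω_arm = x = 0 and total ω_sun = x + y = 1  ⇒  y = 1, x = 0
row 2 ring = −(28/66)·1 = -14/33
totals (row 1 + row 2): sun 0 + 1 = 1, ring 0 + (-14/33) = -14/33, arm 0 + 0 = 0
asked cell (row1, ring) = 0

row1: w_G1=0 w_G3=0 w_R=0
row2: w_G1=1 w_G3=-14/33 w_R=0
total: w_G1=1 w_G3=-14/33 w_R=0
asked value: 0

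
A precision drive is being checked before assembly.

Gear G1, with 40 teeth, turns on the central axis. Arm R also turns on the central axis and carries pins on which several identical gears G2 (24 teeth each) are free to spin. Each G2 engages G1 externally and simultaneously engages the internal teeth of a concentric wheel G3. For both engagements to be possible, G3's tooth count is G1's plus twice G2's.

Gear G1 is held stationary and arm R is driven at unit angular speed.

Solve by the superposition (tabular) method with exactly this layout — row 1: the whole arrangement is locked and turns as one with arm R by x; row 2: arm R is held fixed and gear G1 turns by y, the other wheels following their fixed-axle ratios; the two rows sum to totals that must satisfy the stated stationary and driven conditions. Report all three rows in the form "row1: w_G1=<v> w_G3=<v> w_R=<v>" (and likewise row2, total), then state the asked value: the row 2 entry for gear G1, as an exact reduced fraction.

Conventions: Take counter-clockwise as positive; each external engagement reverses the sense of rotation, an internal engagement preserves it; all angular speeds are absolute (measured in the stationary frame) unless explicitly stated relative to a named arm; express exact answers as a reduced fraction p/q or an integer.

row1: w_G1=1 w_G3=1 w_R=1
row2: w_G1=-1 w_G3=5/11 w_R=0
total: w_G1=0 w_G3=16/11 w_R=1
asked value: -1

planetary set (40T centre, 24T on arm, 88T internal) — Willis relation
row 1 (train locked, turned with arm): all members turn x
row 2: sun turns y, ring = −(40/88)·y, arm 0
boundary: total ω_sun = x + y = 0 and total ω_arm = x = 1  ⇒  y = -1, x = 1
row 2 ring = −(40/88)·(-1) = 5/11
totals (row 1 + row 2): sun 1 + (-1) = 0, ring 1 + 5/11 = 16/11, arm 1 + 0 = 1
asked cell (row2, sun) = -1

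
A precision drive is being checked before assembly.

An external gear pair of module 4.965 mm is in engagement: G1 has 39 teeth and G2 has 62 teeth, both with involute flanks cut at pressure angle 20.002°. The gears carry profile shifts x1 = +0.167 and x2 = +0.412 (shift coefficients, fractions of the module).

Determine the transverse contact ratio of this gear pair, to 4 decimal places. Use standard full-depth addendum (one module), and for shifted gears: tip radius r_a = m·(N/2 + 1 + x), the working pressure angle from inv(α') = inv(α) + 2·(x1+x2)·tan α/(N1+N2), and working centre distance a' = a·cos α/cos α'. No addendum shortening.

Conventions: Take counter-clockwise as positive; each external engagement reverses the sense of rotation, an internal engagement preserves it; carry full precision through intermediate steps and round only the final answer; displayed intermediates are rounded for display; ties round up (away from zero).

1.6704

single-mesh involute tooth geometry (39T engaging 62T at module 4.965)
base radii: r_b1 = 90.977534, r_b2 = 144.630952
tip radii: r_a1 = 102.611655, r_a2 = 160.925580
inv(α') = inv(20.002°) + 2·(+0.167+0.412)·tan α/(39+62) = 0.01908251  ⇒  α' = 21.65308°
a' = a·cos α / cos α' = 250.7325·cos 20.002°/cos 21.65308° = 253.496450
action lengths: √(r_a1²−r_b1²) = 47.457770, √(r_a2²−r_b2²) = 70.561533
base pitch p_b = π·m·cos α = 14.657146
CR = (47.457770 + 70.561533 − 253.496450·sin 21.65308°)/14.657146 = 1.670361
contact ratio ≈ 1.6704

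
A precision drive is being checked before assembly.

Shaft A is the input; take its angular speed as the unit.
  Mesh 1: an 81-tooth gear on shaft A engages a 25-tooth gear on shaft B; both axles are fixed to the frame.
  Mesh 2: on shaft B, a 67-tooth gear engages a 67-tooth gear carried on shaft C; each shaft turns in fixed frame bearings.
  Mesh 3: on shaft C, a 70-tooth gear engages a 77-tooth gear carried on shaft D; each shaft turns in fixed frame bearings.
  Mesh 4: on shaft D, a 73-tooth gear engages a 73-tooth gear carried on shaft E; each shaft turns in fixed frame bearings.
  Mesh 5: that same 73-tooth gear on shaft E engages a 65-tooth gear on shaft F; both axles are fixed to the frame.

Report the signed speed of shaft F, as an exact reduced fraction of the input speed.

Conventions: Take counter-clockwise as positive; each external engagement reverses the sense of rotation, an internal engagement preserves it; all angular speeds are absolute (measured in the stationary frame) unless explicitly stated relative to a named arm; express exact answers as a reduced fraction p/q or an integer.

-11826/3575

5-mesh fixed-axis compound train (all bearings frame-fixed)
mesh 1 [81T→25T]: |ω|/ω_in = 1×81/25 = 81/25, sense flips to −
mesh 2 [67T→67T]: |ω|/ω_in = (81/25)×67/67 = 81/25, sense flips to +
mesh 3 [70T→77T]: |ω|/ω_in = (81/25)×70/77 = 162/55, sense flips to −
mesh 4 [73T→73T]: |ω|/ω_in = (162/55)×73/73 = 162/55, sense flips to +
mesh 5 [73T→65T]: |ω|/ω_in = (162/55)×73/65 = 11826/3575, sense flips to −
signed output speed (× input speed) = -11826/3575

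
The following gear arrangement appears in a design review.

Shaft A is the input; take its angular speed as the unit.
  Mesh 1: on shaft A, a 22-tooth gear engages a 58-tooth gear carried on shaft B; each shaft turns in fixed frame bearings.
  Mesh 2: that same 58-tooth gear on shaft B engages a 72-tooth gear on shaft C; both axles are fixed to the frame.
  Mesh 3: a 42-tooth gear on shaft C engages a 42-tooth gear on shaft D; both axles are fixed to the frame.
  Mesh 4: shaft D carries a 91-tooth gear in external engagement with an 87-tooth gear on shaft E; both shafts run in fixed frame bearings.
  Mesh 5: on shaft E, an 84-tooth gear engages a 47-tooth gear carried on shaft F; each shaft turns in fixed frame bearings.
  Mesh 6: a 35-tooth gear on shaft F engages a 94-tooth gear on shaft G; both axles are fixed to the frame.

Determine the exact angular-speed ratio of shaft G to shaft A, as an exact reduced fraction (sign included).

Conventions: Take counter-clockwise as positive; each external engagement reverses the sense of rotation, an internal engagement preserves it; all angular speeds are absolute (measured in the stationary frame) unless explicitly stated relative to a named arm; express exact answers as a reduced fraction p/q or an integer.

class = fixed-axis compound train [6 meshes; 6 ratios multiply, 6 sense flips]
mesh 1 [22T→58T]: running ratio 11/29, sense −
mesh 2 [58T→72T]: running ratio 11/36, sense +
mesh 3 [42T→42T]: running ratio 11/36, sense −
mesh 4 [91T→87T]: running ratio 1001/3132, sense +
mesh 5 [84T→47T]: running ratio 7007/12267, sense −
mesh 6 [35T→94T]: running ratio 245245/1153098, sense +
ω_out/ω_in = 245245/1153098

245245/1153098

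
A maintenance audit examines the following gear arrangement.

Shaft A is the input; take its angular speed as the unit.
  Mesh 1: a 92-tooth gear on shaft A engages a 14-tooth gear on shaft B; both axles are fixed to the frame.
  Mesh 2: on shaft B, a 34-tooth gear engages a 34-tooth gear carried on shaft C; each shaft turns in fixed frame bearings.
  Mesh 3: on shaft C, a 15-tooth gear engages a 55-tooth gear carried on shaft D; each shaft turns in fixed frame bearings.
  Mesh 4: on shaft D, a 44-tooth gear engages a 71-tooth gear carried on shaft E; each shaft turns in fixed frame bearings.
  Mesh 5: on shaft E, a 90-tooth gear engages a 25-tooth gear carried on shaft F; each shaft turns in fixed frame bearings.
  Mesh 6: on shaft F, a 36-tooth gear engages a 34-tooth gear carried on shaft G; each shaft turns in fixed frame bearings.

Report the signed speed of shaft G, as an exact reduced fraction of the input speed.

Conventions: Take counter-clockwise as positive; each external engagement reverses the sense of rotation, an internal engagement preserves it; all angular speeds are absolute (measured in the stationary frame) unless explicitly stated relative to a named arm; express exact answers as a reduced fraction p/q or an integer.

178848/42245

6-mesh fixed-axis compound train (all bearings frame-fixed)
mesh 1 [92T→14T]: |ω|/ω_in = 1×92/14 = 46/7, sense flips to −
mesh 2 [34T→34T]: |ω|/ω_in = (46/7)×34/34 = 46/7, sense flips to +
mesh 3 [15T→55T]: |ω|/ω_in = (46/7)×15/55 = 138/77, sense flips to −
mesh 4 [44T→71T]: |ω|/ω_in = (138/77)×44/71 = 552/497, sense flips to +
mesh 5 [90T→25T]: |ω|/ω_in = (552/497)×90/25 = 9936/2485, sense flips to −
mesh 6 [36T→34T]: |ω|/ω_in = (9936/2485)×36/34 = 178848/42245, sense flips to +
signed output speed (× input speed) = 178848/42245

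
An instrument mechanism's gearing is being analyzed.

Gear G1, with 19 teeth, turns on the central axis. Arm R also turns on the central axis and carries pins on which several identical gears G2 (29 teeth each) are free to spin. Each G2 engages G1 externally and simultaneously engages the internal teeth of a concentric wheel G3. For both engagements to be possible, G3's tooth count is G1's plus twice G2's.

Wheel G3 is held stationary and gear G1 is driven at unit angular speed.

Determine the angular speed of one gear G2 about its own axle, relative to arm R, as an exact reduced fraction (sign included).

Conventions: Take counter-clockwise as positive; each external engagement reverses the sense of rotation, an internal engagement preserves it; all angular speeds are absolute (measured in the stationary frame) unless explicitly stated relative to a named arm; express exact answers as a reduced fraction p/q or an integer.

-1463/2784

topology: planetary set — G1 19T / G2 29T / G3 77T, arm = carrier (Willis)
ring teeth: 19 + 2·29 = 77
19(ω_sun−ω_arm) = −77(ω_ring−ω_arm),  ω_ring = 0, ω_sun = 1
19(1−ω_arm) = −77(0−ω_arm)  ⇒  96·ω_arm = 19  ⇒  ω_arm = 19/96
sun–planet mesh: 19·(1−19/96) = −29·(ω_p−ω_arm)  ⇒  ω_p−ω_arm = -1463/2784
exact speed ratio = -1463/2784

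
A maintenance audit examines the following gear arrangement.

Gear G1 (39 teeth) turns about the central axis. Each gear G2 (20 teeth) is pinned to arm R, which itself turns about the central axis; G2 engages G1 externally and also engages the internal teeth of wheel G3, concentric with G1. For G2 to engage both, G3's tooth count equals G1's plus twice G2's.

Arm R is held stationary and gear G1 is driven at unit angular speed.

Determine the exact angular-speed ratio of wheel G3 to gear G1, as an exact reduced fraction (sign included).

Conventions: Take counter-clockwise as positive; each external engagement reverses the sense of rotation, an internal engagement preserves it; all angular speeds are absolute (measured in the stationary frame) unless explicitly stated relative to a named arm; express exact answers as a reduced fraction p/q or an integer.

-39/79

planetary set (39T centre, 20T on arm, 79T internal) — Willis relation
ring teeth: 39 + 2·20 = 79
39(ω_sun−ω_arm) = −79(ω_ring−ω_arm),  ω_arm = 0, ω_sun = 1
ω_ring = 0 − (39/79)(1−0) = -39/79
ω_out/ω_in = -39/79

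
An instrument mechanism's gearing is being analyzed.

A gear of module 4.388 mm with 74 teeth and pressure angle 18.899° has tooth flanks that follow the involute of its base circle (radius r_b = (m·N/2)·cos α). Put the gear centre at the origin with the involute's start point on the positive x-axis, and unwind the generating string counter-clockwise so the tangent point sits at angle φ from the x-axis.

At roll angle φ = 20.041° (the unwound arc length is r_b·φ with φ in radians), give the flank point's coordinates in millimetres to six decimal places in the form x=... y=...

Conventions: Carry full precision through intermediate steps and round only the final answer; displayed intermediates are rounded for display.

x=162.714563 y=2.164450

single-mesh involute tooth geometry (74T wheel at module 4.388)
pitch radius r_p = m·N/2 = 4.388·74/2 = 162.356000
base radius r_b = r_p·cos α = 162.356000·cos 18.899° = 153.603552
roll angle φ = 20.041° = 0.34978144 rad
x = r_b·(cos φ + φ·sin φ) = 162.714563
y = r_b·(sin φ − φ·cos φ) = 2.164450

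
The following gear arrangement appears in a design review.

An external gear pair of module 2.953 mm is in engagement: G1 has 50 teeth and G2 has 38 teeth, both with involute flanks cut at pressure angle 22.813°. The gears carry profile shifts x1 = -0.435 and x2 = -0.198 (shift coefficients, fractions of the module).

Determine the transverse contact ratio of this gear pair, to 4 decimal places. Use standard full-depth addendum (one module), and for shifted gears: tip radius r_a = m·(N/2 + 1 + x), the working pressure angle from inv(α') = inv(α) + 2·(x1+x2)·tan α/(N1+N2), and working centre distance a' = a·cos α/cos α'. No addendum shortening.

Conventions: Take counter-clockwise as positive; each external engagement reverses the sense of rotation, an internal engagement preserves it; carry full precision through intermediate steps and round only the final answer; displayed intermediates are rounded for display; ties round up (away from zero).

class = single-mesh tooth geometry [involute pair 50T × 38T, m = 2.953]
base radii: r_b1 = 68.050054, r_b2 = 51.718041
tip radii: r_a1 = 75.493445, r_a2 = 58.475306
inv(α') = inv(22.813°) + 2·(-0.435-0.198)·tan α/(50+38) = 0.01641503  ⇒  α' = 20.63140°
a' = a·cos α / cos α' = 129.9320·cos 22.813°/cos 20.63140° = 127.975614
action lengths: √(r_a1²−r_b1²) = 32.687159, √(r_a2²−r_b2²) = 27.287463
base pitch p_b = π·m·cos α = 8.551422
CR = (32.687159 + 27.287463 − 127.975614·sin 20.63140°)/8.551422 = 1.740274
contact ratio ≈ 1.7403

1.7403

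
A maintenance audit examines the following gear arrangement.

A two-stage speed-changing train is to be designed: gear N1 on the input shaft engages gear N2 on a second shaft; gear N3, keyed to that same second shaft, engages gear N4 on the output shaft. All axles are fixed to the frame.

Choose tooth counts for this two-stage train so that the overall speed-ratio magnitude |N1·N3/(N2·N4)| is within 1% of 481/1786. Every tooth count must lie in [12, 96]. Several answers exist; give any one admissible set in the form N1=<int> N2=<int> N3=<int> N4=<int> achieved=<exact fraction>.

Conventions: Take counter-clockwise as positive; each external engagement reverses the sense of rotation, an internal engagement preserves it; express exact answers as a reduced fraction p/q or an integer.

N1=13 N2=19 N3=37 N4=94 achieved=481/1786

topology: fixed-axis compound train — 2 stages, target 481/1786
target = 481/1786 in lowest terms: an exact hit needs N1·N3 = k·481 and N2·N4 = k·1786 for one integer k, every count in [12, 96]; additionally prefer no 1:1 stage (N1 ≠ N2, N3 ≠ N4)
k = 1: N1·N3 = 481 = 13·37, N2·N4 = 1786 = 19·94
achieved = 13·37/(19·94) = 481/1786; |achieved − target| = 0 ≤ 481/178600 ✓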